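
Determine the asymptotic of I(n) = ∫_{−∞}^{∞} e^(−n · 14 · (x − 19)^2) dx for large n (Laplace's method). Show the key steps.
I(n) = sqrt(π/(14n))

Here φ(x) = 14 · (x − 19)^2 has its unique minimum at x* = 19 with φ(x*) = 0 and φ''(x*) = 28. Laplace's method gives
  I(n) ~ e^(−n φ(x*)) · sqrt(2π / (n · φ''(x*))) = sqrt(2π / (28n)) = sqrt(π/(14n)).
This is exact: substituting u = (x − 19)·sqrt(14n) gives I(n) = (1/sqrt(14n)) ∫_{−∞}^{∞} e^(−u^2) du = sqrt(π/(14n)).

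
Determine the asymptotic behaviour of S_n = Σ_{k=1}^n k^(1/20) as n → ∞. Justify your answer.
S_n ~ (20/21) · n^(21/20)

Integral comparison: Σ_{k=1}^n k^(1/20) = ∫_0^n x^(1/20) dx + O(n^(1/20)). The integral is n^(1 + 1/20) / (1 + 1/20) = n^((1+20)/20) / ((1+20)/20) = (20/21) · n^(21/20).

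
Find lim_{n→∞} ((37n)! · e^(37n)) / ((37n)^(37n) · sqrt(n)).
lim = sqrt(2π·37)

Stirling: (37n)! ~ sqrt(2π·37n) · (37n/e)^(37n). Hence
  (37n)! · e^(37n) / (37n)^(37n) ~ sqrt(2π·37n).
Dividing by sqrt(n): sqrt(2π·37n) / sqrt(n) = sqrt(2π·37) · n^((1−1)/2), so the limit is sqrt(2π·37).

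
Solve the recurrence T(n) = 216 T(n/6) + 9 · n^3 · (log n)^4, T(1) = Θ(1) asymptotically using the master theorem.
T(n) = Θ(n^3 · (log n)^5)

Here log_6 216 = 3 and f(n) = 9 · n^3 · (log n)^4 = Θ(n^(log_6 216) · (log n)^4). This is the extended Case 2 of the master theorem (f matches the critical exponent up to log factors), giving T(n) = Θ(n^(log_6 216) · (log n)^(4+1)) = Θ(n^3 · (log n)^5).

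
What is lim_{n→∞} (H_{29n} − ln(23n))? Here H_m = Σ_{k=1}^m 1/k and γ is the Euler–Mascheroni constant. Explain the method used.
lim = ln(29/23) + γ

By Euler-Maclaurin, H_m = ln m + γ + O(1/m). So
  H_{29n} − ln(23n) = ln(29n) + γ − ln(23n) + O(1/n)
                       = ln(29/23) + γ + O(1/n).
Hence the limit is ln(29/23) + γ.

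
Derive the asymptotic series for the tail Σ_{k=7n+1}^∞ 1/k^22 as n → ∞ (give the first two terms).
Σ_{k>7n} 1/k^22 = 1/(21 · (7n)^21) − 1/(2 · (7n)^22) + O(1/(7n)^23)

Compare to the integral: ∫_{7n}^∞ x^(−22) dx = [−x^(−21)/21]_{7n}^∞ = 1/((22−1)·(7n)^21). The Euler-Maclaurin correction adds −f(7n)/2 = −1/(2·(7n)^22). Euler-Maclaurin then gives
  Σ_{k>7n} 1/k^22 = ∫_{7n}^∞ dx/x^22 − 1/(2·(7n)^22) + O(1/(7n)^23).
(Equivalently this is ζ(22) − Σ_{k≤7n} 1/k^22.)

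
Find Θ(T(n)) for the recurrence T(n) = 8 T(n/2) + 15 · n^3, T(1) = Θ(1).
T(n) = Θ(n^3 log n)

log_2 8 = 3, and f(n) = 15 · n^3 = Θ(n^(log_2 8)). This is Case 2 of the master theorem: T(n) = Θ(f(n) · log n) = Θ(n^3 log n).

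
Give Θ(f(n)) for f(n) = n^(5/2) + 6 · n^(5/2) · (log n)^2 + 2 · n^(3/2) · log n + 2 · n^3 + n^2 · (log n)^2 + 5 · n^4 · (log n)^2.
f(n) ∈ Θ(n^4 · (log n)^2)

Compare the terms by growth order. For large n, n^a · (log n)^b dominates n^a' · (log n)^b' iff a > a', or (a = a' and b > b'). Ranking the 6 terms shows the dominant one is 5 · n^4 · (log n)^2. Hence f(n) ∈ Θ(n^4 · (log n)^2).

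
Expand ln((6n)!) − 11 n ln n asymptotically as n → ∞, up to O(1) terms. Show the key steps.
ln((6n)!) − 11 n ln n = −5 n ln n + 6(ln 6 − 1) n + (1/2) ln(2π·6n) + O(1/n)

Stirling: ln((6n)!) = 6n ln(6n) − 6n + (1/2) ln(2π·6n) + O(1/n).
Expand 6n ln(6n) = 6n (ln n + ln 6) = 6n ln n + 6n ln 6.
Subtract 11n ln n: leading term is (6 − 11) n ln n = −5 n ln n. The next term is 6n ln 6 − 6n = 6(ln 6 − 1) n. Then the (1/2) ln(2π·6n) correction.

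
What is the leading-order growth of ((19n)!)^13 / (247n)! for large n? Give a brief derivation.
((19n)!)^13/(247n)! ~ ((2π·19n)^(12/2) / sqrt(13)) · 13^(−13·19n)  →  0

Write N = 19n. Stirling: N! ~ sqrt(2π N)(N/e)^N and (13N)! ~ sqrt(2π·13N)·(13N/e)^(13N).
  (N!)^13/(13N)! ~ (2π N)^(13/2) (N/e)^(13N) / [sqrt(2π·13N) (13N/e)^(13N)]
     = (2π N)^(13/2) / sqrt(2π·13N) · (N/(13N))^(13N)
     = (2π N)^((13−1)/2) / sqrt(13) · 13^(−13N).
Since 13^13 > 1, the factor 13^(−13N) decays exponentially, so the ratio → 0. Substituting N = 19n gives the stated form.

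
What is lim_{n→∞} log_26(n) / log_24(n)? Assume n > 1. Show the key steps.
lim = ln(24) / ln(26) = log_26(24)

Change of base: log_26(n) = ln n / ln 26 and log_24(n) = ln n / ln 24. The ratio is (ln n / ln 26) · (ln 24 / ln n) = ln 24 / ln 26, a constant independent of n. So the limit is ln 24 / ln 26 = log_26(24).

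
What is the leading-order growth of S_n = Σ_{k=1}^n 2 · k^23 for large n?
S_n ~ n^24 / 12

By integral comparison (Euler-Maclaurin), Σ_{k=1}^n 2 · k^23 = 2 · ∫_0^n x^23 dx + O(n^23) = 2 · n^24/24 = n^24 / 12 + O(n^23). (Equivalently, Faulhaber's formula gives the same leading term.)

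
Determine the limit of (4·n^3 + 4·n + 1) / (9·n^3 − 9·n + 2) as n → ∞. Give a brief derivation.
lim = 4/9

For large n the leading n^3 terms dominate both numerator and denominator. Dividing top and bottom by n^3, every other term tends to 0, leaving 4/9.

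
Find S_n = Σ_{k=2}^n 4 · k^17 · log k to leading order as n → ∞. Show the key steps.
S_n ~ 2 · n^18 log n / 9 − n^18 / 81

By integral comparison, S_n = ∫_1^n 4 · x^17 · log x dx + O(n^17 · log n). For the integral, ∫ x^17 log x dx = n^18 log n / 18 − n^18/324 (integration by parts). Hence S_n ~ 2 · n^18 log n / 9 − n^18 / 81.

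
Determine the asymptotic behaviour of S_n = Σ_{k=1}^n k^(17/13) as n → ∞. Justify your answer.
S_n ~ (13/30) · n^(30/13)

Integral comparison: Σ_{k=1}^n k^(17/13) = ∫_0^n x^(17/13) dx + O(n^(17/13)). The integral is n^(1 + 17/13) / (1 + 17/13) = n^((17+13)/13) / ((17+13)/13) = (13/30) · n^(30/13).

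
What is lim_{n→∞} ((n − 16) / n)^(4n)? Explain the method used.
lim = e^(−64)

Rewrite as (1 − 16/n)^(4n). By the standard limit (1 + x/n)^n → e^x, we have (1 − 16/n)^n → e^(−16), and raising to the 4th power gives e^(−64).
More precisely, ln[(1 − 16/n)^(4n)] = 4n · ln(1 − 16/n) = 4n · (-16/n + O(1/n^2)) = -64 + O(1/n) → -64.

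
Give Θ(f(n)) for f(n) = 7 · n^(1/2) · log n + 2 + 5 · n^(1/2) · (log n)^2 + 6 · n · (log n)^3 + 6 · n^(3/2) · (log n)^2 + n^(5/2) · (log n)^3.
f(n) ∈ Θ(n^(5/2) · (log n)^3)

Compare the terms by growth order. For large n, n^a · (log n)^b dominates n^a' · (log n)^b' iff a > a', or (a = a' and b > b'). Ranking the 6 terms shows the dominant one is n^(5/2) · (log n)^3. Hence f(n) ∈ Θ(n^(5/2) · (log n)^3).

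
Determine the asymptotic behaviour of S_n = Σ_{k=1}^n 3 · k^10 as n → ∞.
S_n ~ 3 · n^11 / 11

By integral comparison (Euler-Maclaurin), Σ_{k=1}^n 3 · k^10 = 3 · ∫_0^n x^10 dx + O(n^10) = 3 · n^11/11 + O(n^10). (Equivalently, Faulhaber's formula gives the same leading term.)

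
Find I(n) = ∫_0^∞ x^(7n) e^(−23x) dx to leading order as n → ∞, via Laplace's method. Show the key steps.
I(n) ~ (sqrt(2π·7n) / 23) · (7n/(23e))^(7n)

Write the integrand as exp(7n ln x − 23x) and set f(x) = 7n ln x − 23x. Then f'(x) = 7n/x − 23 = 0 at x* = 7n/23, and f''(x*) = −7n/x*^2 = −23^2/(7n). Laplace's method (interior maximum) gives
  I(n) ~ e^(f(x*)) · sqrt(2π / |f''(x*)|)
        = exp(7n ln(7n/23) − 7n) · sqrt(2π · 7n / 23^2)
        = (7n/23)^(7n) e^(−7n) · sqrt(2π·7n) / 23
        = (sqrt(2π·7n) / 23) · (7n/(23e))^(7n).
This matches Γ(7n+1)/23^(7n+1) with Stirling applied to Γ.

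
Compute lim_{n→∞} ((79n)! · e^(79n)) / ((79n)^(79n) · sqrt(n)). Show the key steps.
lim = sqrt(2π·79)

Stirling: (79n)! ~ sqrt(2π·79n) · (79n/e)^(79n). Hence
  (79n)! · e^(79n) / (79n)^(79n) ~ sqrt(2π·79n).
Dividing by sqrt(n): sqrt(2π·79n) / sqrt(n) = sqrt(2π·79) · n^((1−1)/2), so the limit is sqrt(2π·79).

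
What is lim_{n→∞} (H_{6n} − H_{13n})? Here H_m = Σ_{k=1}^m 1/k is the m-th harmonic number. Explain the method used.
lim = ln(6/13)

Euler-Maclaurin gives H_m = ln m + γ + 1/(2m) + O(1/m^2). The γ and O(1/m) terms cancel in the difference:
  H_{6n} − H_{13n} = ln(6n) − ln(13n) + O(1/n) = ln(6/13) + O(1/n).
Hence the limit is ln(6/13).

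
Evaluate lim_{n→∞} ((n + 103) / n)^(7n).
lim = e^721

Rewrite as (1 + 103/n)^(7n). By the standard limit (1 + x/n)^n → e^x, we have (1 + 103/n)^n → e^103, and raising to the 7th power gives e^721.
More precisely, ln[(1 + 103/n)^(7n)] = 7n · ln(1 + 103/n) = 7n · (103/n + O(1/n^2)) = 721 + O(1/n) → 721.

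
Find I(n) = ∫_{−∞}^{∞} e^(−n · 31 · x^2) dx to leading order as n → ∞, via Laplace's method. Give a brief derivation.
I(n) = sqrt(π/(31n))

Here φ(x) = 31 · x^2 has its unique minimum at x* = 0 with φ(x*) = 0 and φ''(x*) = 62. Laplace's method gives
  I(n) ~ e^(−n φ(x*)) · sqrt(2π / (n · φ''(x*))) = sqrt(2π / (62n)) = sqrt(π/(31n)).
This is exact: substituting u = (x − 0)·sqrt(31n) gives I(n) = (1/sqrt(31n)) ∫_{−∞}^{∞} e^(−u^2) du = sqrt(π/(31n)).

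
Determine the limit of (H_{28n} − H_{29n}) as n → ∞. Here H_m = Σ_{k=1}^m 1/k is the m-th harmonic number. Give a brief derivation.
lim = ln(28/29)

Euler-Maclaurin gives H_m = ln m + γ + 1/(2m) + O(1/m^2). The γ and O(1/m) terms cancel in the difference:
  H_{28n} − H_{29n} = ln(28n) − ln(29n) + O(1/n) = ln(28/29) + O(1/n).
Hence the limit is ln(28/29).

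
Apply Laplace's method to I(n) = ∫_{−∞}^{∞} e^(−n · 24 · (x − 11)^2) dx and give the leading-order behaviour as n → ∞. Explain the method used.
I(n) = sqrt(π/(24n))

Here φ(x) = 24 · (x − 11)^2 has its unique minimum at x* = 11 with φ(x*) = 0 and φ''(x*) = 48. Laplace's method gives
  I(n) ~ e^(−n φ(x*)) · sqrt(2π / (n · φ''(x*))) = sqrt(2π / (48n)) = sqrt(π/(24n)).
This is exact: substituting u = (x − 11)·sqrt(24n) gives I(n) = (1/sqrt(24n)) ∫_{−∞}^{∞} e^(−u^2) du = sqrt(π/(24n)).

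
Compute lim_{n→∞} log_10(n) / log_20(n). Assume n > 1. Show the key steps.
lim = ln(20) / ln(10) = log_10(20)

Change of base: log_10(n) = ln n / ln 10 and log_20(n) = ln n / ln 20. The ratio is (ln n / ln 10) · (ln 20 / ln n) = ln 20 / ln 10, a constant independent of n. So the limit is ln 20 / ln 10 = log_10(20).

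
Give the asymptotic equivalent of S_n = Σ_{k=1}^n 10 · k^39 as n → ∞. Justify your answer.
S_n ~ n^40 / 4

By integral comparison (Euler-Maclaurin), Σ_{k=1}^n 10 · k^39 = 10 · ∫_0^n x^39 dx + O(n^39) = 10 · n^40/40 = n^40 / 4 + O(n^39). (Equivalently, Faulhaber's formula gives the same leading term.)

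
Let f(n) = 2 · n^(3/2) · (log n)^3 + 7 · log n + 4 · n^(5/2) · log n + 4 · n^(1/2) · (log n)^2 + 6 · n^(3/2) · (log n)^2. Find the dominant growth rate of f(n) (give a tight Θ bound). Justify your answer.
f(n) ∈ Θ(n^(5/2) · log n)

Compare the terms by growth order. For large n, n^a · (log n)^b dominates n^a' · (log n)^b' iff a > a', or (a = a' and b > b'). Ranking the 5 terms shows the dominant one is 4 · n^(5/2) · log n. Hence f(n) ∈ Θ(n^(5/2) · log n).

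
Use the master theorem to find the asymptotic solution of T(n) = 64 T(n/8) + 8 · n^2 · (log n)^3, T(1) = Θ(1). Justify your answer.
T(n) = Θ(n^2 · (log n)^4)

Here log_8 64 = 2 and f(n) = 8 · n^2 · (log n)^3 = Θ(n^(log_8 64) · (log n)^3). This is the extended Case 2 of the master theorem (f matches the critical exponent up to log factors), giving T(n) = Θ(n^(log_8 64) · (log n)^(3+1)) = Θ(n^2 · (log n)^4).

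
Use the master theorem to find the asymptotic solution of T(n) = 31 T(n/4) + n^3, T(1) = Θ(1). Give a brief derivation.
T(n) = Θ(n^3)

log_4 31 ≈ 2.477. f(n) = n^3 dominates n^(log_4 31) since 3 > 2.477, and the regularity condition a·f(n/b) = 31·(n/4)^3 = (31/64)·n^3 ≤ c·f(n) holds with c = 31/64 ≈ 0.484 < 1. So this is Case 3: T(n) = Θ(f(n)) = Θ(n^3).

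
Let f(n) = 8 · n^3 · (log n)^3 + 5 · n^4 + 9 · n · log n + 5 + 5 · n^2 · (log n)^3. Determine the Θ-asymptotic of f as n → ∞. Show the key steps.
f(n) ∈ Θ(n^4)

Compare the terms by growth order. For large n, n^a · (log n)^b dominates n^a' · (log n)^b' iff a > a', or (a = a' and b > b'). Ranking the 5 terms shows the dominant one is 5 · n^4. Hence f(n) ∈ Θ(n^4).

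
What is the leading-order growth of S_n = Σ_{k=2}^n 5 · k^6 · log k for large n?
S_n ~ 5 · n^7 log n / 7 − 5 · n^7 / 49

By integral comparison, S_n = ∫_1^n 5 · x^6 · log x dx + O(n^6 · log n). For the integral, ∫ x^6 log x dx = n^7 log n / 7 − n^7/49 (integration by parts). Hence S_n ~ 5 · n^7 log n / 7 − 5 · n^7 / 49.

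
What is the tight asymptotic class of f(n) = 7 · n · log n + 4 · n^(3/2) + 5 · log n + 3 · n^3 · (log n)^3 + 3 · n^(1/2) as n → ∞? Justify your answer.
f(n) ∈ Θ(n^3 · (log n)^3)

Compare the terms by growth order. For large n, n^a · (log n)^b dominates n^a' · (log n)^b' iff a > a', or (a = a' and b > b'). Ranking the 5 terms shows the dominant one is 3 · n^3 · (log n)^3. Hence f(n) ∈ Θ(n^3 · (log n)^3).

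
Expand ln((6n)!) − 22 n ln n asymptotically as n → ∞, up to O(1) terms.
ln((6n)!) − 22 n ln n = −16 n ln n + 6(ln 6 − 1) n + (1/2) ln(2π·6n) + O(1/n)

Stirling: ln((6n)!) = 6n ln(6n) − 6n + (1/2) ln(2π·6n) + O(1/n).
Expand 6n ln(6n) = 6n (ln n + ln 6) = 6n ln n + 6n ln 6.
Subtract 22n ln n: leading term is (6 − 22) n ln n = −16 n ln n. The next term is 6n ln 6 − 6n = 6(ln 6 − 1) n. Then the (1/2) ln(2π·6n) correction.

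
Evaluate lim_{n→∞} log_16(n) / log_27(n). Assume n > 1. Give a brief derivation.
lim = ln(27) / ln(16) = log_16(27)

Change of base: log_16(n) = ln n / ln 16 and log_27(n) = ln n / ln 27. The ratio is (ln n / ln 16) · (ln 27 / ln n) = ln 27 / ln 16, a constant independent of n. So the limit is ln 27 / ln 16 = log_16(27).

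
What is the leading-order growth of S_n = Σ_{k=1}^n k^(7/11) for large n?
S_n ~ (11/18) · n^(18/11)

Integral comparison: Σ_{k=1}^n k^(7/11) = ∫_0^n x^(7/11) dx + O(n^(7/11)). The integral is n^(1 + 7/11) / (1 + 7/11) = n^((7+11)/11) / ((7+11)/11) = (11/18) · n^(18/11).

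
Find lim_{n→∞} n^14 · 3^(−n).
lim = 0

Exponentials with base > 1 dominate every fixed polynomial: for any fixed c, n^c / 3^n → 0 as n → ∞ (e.g. by the ratio test, or by writing 3^n = e^(n ln 3) and noting e^(n ln 3) / n^c → ∞). Hence n^14 · 3^(−n) = n^14 / 3^n → 0.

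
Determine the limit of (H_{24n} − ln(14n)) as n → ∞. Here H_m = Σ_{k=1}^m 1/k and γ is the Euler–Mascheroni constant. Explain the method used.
lim = ln(12/7) + γ

By Euler-Maclaurin, H_m = ln m + γ + O(1/m). So
  H_{24n} − ln(14n) = ln(24n) + γ − ln(14n) + O(1/n)
                       = ln(24/14) + γ + O(1/n).
Hence the limit is ln(24/14) + γ (= ln(12/7)).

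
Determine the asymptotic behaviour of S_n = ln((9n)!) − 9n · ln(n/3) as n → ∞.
S_n ~ 9n · (ln 27 − 1) + O(ln n)

Stirling: ln((9n)!) = 9n ln(9n) − 9n + O(ln n).
  S_n = 9n ln(9n) − 9n − 9n ln(n/3) + O(ln n)
      = 9n ln(9n) − 9n ln n + 9n ln 3 − 9n + O(ln n)
      = 9n ln 9 + 9n ln 3 − 9n + O(ln n)
      = 9n (ln 27 − 1) + O(ln n).
Numerically ln(27) − 1 ≈ 2.2958.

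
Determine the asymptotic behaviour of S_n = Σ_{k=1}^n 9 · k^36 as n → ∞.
S_n ~ 9 · n^37 / 37

By integral comparison (Euler-Maclaurin), Σ_{k=1}^n 9 · k^36 = 9 · ∫_0^n x^36 dx + O(n^36) = 9 · n^37/37 + O(n^36). (Equivalently, Faulhaber's formula gives the same leading term.)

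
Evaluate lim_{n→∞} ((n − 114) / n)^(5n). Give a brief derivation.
lim = e^(−570)

Rewrite as (1 − 114/n)^(5n). By the standard limit (1 + x/n)^n → e^x, we have (1 − 114/n)^n → e^(−114), and raising to the 5th power gives e^(−570).
More precisely, ln[(1 − 114/n)^(5n)] = 5n · ln(1 − 114/n) = 5n · (-114/n + O(1/n^2)) = -570 + O(1/n) → -570.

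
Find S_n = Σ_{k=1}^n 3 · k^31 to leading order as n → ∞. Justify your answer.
S_n ~ 3 · n^32 / 32

By integral comparison (Euler-Maclaurin), Σ_{k=1}^n 3 · k^31 = 3 · ∫_0^n x^31 dx + O(n^31) = 3 · n^32/32 + O(n^31). (Equivalently, Faulhaber's formula gives the same leading term.)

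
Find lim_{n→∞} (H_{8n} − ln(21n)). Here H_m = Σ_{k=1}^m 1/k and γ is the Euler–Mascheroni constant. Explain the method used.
lim = ln(8/21) + γ

By Euler-Maclaurin, H_m = ln m + γ + O(1/m). So
  H_{8n} − ln(21n) = ln(8n) + γ − ln(21n) + O(1/n)
                       = ln(8/21) + γ + O(1/n).
Hence the limit is ln(8/21) + γ.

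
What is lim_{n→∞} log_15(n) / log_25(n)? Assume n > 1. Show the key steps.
lim = ln(25) / ln(15) = log_15(25)

Change of base: log_15(n) = ln n / ln 15 and log_25(n) = ln n / ln 25. The ratio is (ln n / ln 15) · (ln 25 / ln n) = ln 25 / ln 15, a constant independent of n. So the limit is ln 25 / ln 15 = log_15(25).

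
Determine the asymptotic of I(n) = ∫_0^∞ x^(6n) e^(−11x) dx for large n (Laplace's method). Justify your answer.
I(n) ~ (sqrt(2π·6n) / 11) · (6n/(11e))^(6n)

Write the integrand as exp(6n ln x − 11x) and set f(x) = 6n ln x − 11x. Then f'(x) = 6n/x − 11 = 0 at x* = 6n/11, and f''(x*) = −6n/x*^2 = −11^2/(6n). Laplace's method (interior maximum) gives
  I(n) ~ e^(f(x*)) · sqrt(2π / |f''(x*)|)
        = exp(6n ln(6n/11) − 6n) · sqrt(2π · 6n / 11^2)
        = (6n/11)^(6n) e^(−6n) · sqrt(2π·6n) / 11
        = (sqrt(2π·6n) / 11) · (6n/(11e))^(6n).
This matches Γ(6n+1)/11^(6n+1) with Stirling applied to Γ.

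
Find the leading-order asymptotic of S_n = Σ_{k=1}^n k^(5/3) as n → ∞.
S_n ~ (3/8) · n^(8/3)

Integral comparison: Σ_{k=1}^n k^(5/3) = ∫_0^n x^(5/3) dx + O(n^(5/3)). The integral is n^(1 + 5/3) / (1 + 5/3) = n^((5+3)/3) / ((5+3)/3) = (3/8) · n^(8/3).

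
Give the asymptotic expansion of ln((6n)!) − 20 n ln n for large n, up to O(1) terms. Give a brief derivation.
ln((6n)!) − 20 n ln n = −14 n ln n + 6(ln 6 − 1) n + (1/2) ln(2π·6n) + O(1/n)

Stirling: ln((6n)!) = 6n ln(6n) − 6n + (1/2) ln(2π·6n) + O(1/n).
Expand 6n ln(6n) = 6n (ln n + ln 6) = 6n ln n + 6n ln 6.
Subtract 20n ln n: leading term is (6 − 20) n ln n = −14 n ln n. The next term is 6n ln 6 − 6n = 6(ln 6 − 1) n. Then the (1/2) ln(2π·6n) correction.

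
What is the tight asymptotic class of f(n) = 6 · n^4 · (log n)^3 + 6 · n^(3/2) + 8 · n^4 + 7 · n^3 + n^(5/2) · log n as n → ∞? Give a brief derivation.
f(n) ∈ Θ(n^4 · (log n)^3)

Compare the terms by growth order. For large n, n^a · (log n)^b dominates n^a' · (log n)^b' iff a > a', or (a = a' and b > b'). Ranking the 5 terms shows the dominant one is 6 · n^4 · (log n)^3. Hence f(n) ∈ Θ(n^4 · (log n)^3).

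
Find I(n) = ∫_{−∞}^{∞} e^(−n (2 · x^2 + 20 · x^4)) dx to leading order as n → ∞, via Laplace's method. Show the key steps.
I(n) ~ sqrt(π/(2n))

φ(x) = 2 · x^2 + 20 · x^4 has its unique global minimum at x* = 0 (since φ'(x) = 4x + 80x^3 = 0 only at x = 0 for real x with both coefficients positive, and φ → ∞ as |x| → ∞). At x* = 0, φ(0) = 0 and φ''(0) = 4. Laplace's method then gives
  I(n) ~ sqrt(2π / (n · φ''(0))) · e^(−n φ(0)) = sqrt(2π / (4n)) = sqrt(π/(2n)).
The 20 · x^4 term contributes only at subleading order (an O(1/n) relative correction).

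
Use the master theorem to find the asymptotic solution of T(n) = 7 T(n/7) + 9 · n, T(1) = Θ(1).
T(n) = Θ(n log n)

log_7 7 = 1, and f(n) = 9 · n = Θ(n^(log_7 7)). This is Case 2 of the master theorem: T(n) = Θ(f(n) · log n) = Θ(n log n).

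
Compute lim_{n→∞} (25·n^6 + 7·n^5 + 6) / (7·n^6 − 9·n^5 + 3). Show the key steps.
lim = 25/7

For large n the leading n^6 terms dominate both numerator and denominator. Dividing top and bottom by n^6, every other term tends to 0, leaving 25/7.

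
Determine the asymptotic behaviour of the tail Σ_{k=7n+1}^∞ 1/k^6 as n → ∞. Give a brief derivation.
Σ_{k>7n} 1/k^6 ~ 1/(5 · (7n)^5)

Compare to the integral: ∫_{7n}^∞ x^(−6) dx = [−x^(−5)/5]_{7n}^∞ = 1/((6−1)·(7n)^5). Euler-Maclaurin then gives
  Σ_{k>7n} 1/k^6 = ∫_{7n}^∞ dx/x^6 − 1/(2·(7n)^6) + O(1/(7n)^7).
(Equivalently this is ζ(6) − Σ_{k≤7n} 1/k^6.)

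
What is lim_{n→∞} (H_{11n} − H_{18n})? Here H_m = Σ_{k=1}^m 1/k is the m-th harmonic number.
lim = ln(11/18)

Euler-Maclaurin gives H_m = ln m + γ + 1/(2m) + O(1/m^2). The γ and O(1/m) terms cancel in the difference:
  H_{11n} − H_{18n} = ln(11n) − ln(18n) + O(1/n) = ln(11/18) + O(1/n).
Hence the limit is ln(11/18).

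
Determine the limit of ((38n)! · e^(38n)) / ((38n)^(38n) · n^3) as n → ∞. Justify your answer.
lim = 0

Stirling: (38n)! ~ sqrt(2π·38n) · (38n/e)^(38n). Hence
  (38n)! · e^(38n) / (38n)^(38n) ~ sqrt(2π·38n).
Dividing by n^3: sqrt(2π·38n) / n^3 = sqrt(2π·38) · n^((1−6)/2), so the expression behaves like sqrt(2π·38) · n^((1−6)/2) → 0.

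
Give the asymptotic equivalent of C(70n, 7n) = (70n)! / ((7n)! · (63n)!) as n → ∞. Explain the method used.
C(70n, 7n) ~ (10000000000/387420489)^(7n) · sqrt(5/(9π·7n))

Write N = 7n. Apply Stirling to each factorial:
  (10N)! ~ sqrt(2π·10N) · (10N/e)^(10N),
  N! ~ sqrt(2π N) · (N/e)^N,
  (9N)! ~ sqrt(2π·9N) · (9N/e)^(9N).
The exponential factors combine to (10N)^(10N) / (N^N · (9N)^(9N)) = 10^(10N)/9^(9N) = (10^10/9^9)^N = (10000000000/387420489)^N.
The square-root prefactors combine to sqrt(2π·10N) / (sqrt(2π N)·sqrt(2π·9N)) = sqrt(10 / (2π·9·N)) = sqrt(5/(9π·7n)).
Substituting N = 7n: C(70n, 7n) ~ (10000000000/387420489)^(7n) · sqrt(5/(9π·7n)).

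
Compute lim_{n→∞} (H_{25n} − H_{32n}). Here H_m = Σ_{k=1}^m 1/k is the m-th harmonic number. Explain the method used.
lim = ln(25/32)

Euler-Maclaurin gives H_m = ln m + γ + 1/(2m) + O(1/m^2). The γ and O(1/m) terms cancel in the difference:
  H_{25n} − H_{32n} = ln(25n) − ln(32n) + O(1/n) = ln(25/32) + O(1/n).
Hence the limit is ln(25/32).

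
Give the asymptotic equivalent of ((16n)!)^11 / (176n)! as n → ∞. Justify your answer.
((16n)!)^11/(176n)! ~ ((2π·16n)^(10/2) / sqrt(11)) · 11^(−11·16n)  →  0

Write N = 16n. Stirling: N! ~ sqrt(2π N)(N/e)^N and (11N)! ~ sqrt(2π·11N)·(11N/e)^(11N).
  (N!)^11/(11N)! ~ (2π N)^(11/2) (N/e)^(11N) / [sqrt(2π·11N) (11N/e)^(11N)]
     = (2π N)^(11/2) / sqrt(2π·11N) · (N/(11N))^(11N)
     = (2π N)^((11−1)/2) / sqrt(11) · 11^(−11N).
Since 11^11 > 1, the factor 11^(−11N) decays exponentially, so the ratio → 0. Substituting N = 16n gives the stated form.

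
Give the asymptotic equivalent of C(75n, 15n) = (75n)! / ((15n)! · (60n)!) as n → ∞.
C(75n, 15n) ~ (3125/256)^(15n) · sqrt(5/(8π·15n))

Write N = 15n. Apply Stirling to each factorial:
  (5N)! ~ sqrt(2π·5N) · (5N/e)^(5N),
  N! ~ sqrt(2π N) · (N/e)^N,
  (4N)! ~ sqrt(2π·4N) · (4N/e)^(4N).
The exponential factors combine to (5N)^(5N) / (N^N · (4N)^(4N)) = 5^(5N)/4^(4N) = (5^5/4^4)^N = (3125/256)^N.
The square-root prefactors combine to sqrt(2π·5N) / (sqrt(2π N)·sqrt(2π·4N)) = sqrt(5 / (2π·4·N)) = sqrt(5/(8π·15n)).
Substituting N = 15n: C(75n, 15n) ~ (3125/256)^(15n) · sqrt(5/(8π·15n)).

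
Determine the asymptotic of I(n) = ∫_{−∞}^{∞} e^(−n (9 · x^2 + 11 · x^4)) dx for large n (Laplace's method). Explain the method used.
I(n) ~ sqrt(π/(9n))

φ(x) = 9 · x^2 + 11 · x^4 has its unique global minimum at x* = 0 (since φ'(x) = 18x + 44x^3 = 0 only at x = 0 for real x with both coefficients positive, and φ → ∞ as |x| → ∞). At x* = 0, φ(0) = 0 and φ''(0) = 18. Laplace's method then gives
  I(n) ~ sqrt(2π / (n · φ''(0))) · e^(−n φ(0)) = sqrt(2π / (18n)) = sqrt(π/(9n)).
The 11 · x^4 term contributes only at subleading order (an O(1/n) relative correction).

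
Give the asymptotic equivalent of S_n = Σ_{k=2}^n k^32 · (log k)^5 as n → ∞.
S_n ~ n^33 · (log n)^5 / 33

By integral comparison, S_n = ∫_1^n x^32 · (log x)^5 dx + O(n^32 · (log n)^5). For the integral, the leading term of ∫_1^n x^32 (log x)^5 dx is n^33/33 · (log n)^5 (by repeated integration by parts; each step lowers the log-exponent and produces a relatively O(1/log n) correction). Hence S_n ~ n^33 · (log n)^5 / 33.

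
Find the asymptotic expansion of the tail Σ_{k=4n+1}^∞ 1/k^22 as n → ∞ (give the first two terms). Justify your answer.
Σ_{k>4n} 1/k^22 = 1/(21 · (4n)^21) − 1/(2 · (4n)^22) + O(1/(4n)^23)

Compare to the integral: ∫_{4n}^∞ x^(−22) dx = [−x^(−21)/21]_{4n}^∞ = 1/((22−1)·(4n)^21). The Euler-Maclaurin correction adds −f(4n)/2 = −1/(2·(4n)^22). Euler-Maclaurin then gives
  Σ_{k>4n} 1/k^22 = ∫_{4n}^∞ dx/x^22 − 1/(2·(4n)^22) + O(1/(4n)^23).
(Equivalently this is ζ(22) − Σ_{k≤4n} 1/k^22.)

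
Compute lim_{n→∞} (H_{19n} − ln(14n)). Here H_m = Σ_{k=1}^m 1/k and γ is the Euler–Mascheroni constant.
lim = ln(19/14) + γ

By Euler-Maclaurin, H_m = ln m + γ + O(1/m). So
  H_{19n} − ln(14n) = ln(19n) + γ − ln(14n) + O(1/n)
                       = ln(19/14) + γ + O(1/n).
Hence the limit is ln(19/14) + γ.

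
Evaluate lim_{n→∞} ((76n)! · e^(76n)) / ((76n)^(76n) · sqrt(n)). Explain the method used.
lim = sqrt(2π·76)

Stirling: (76n)! ~ sqrt(2π·76n) · (76n/e)^(76n). Hence
  (76n)! · e^(76n) / (76n)^(76n) ~ sqrt(2π·76n).
Dividing by sqrt(n): sqrt(2π·76n) / sqrt(n) = sqrt(2π·76) · n^((1−1)/2), so the limit is sqrt(2π·76).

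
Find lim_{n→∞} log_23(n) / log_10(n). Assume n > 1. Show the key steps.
lim = ln(10) / ln(23) = log_23(10)

Change of base: log_23(n) = ln n / ln 23 and log_10(n) = ln n / ln 10. The ratio is (ln n / ln 23) · (ln 10 / ln n) = ln 10 / ln 23, a constant independent of n. So the limit is ln 10 / ln 23 = log_23(10).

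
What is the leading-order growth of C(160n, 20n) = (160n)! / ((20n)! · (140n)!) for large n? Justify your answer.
C(160n, 20n) ~ (16777216/823543)^(20n) · sqrt(4/(7π·20n))

Write N = 20n. Apply Stirling to each factorial:
  (8N)! ~ sqrt(2π·8N) · (8N/e)^(8N),
  N! ~ sqrt(2π N) · (N/e)^N,
  (7N)! ~ sqrt(2π·7N) · (7N/e)^(7N).
The exponential factors combine to (8N)^(8N) / (N^N · (7N)^(7N)) = 8^(8N)/7^(7N) = (8^8/7^7)^N = (16777216/823543)^N.
The square-root prefactors combine to sqrt(2π·8N) / (sqrt(2π N)·sqrt(2π·7N)) = sqrt(8 / (2π·7·N)) = sqrt(4/(7π·20n)).
Substituting N = 20n: C(160n, 20n) ~ (16777216/823543)^(20n) · sqrt(4/(7π·20n)).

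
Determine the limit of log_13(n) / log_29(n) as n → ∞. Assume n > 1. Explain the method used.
lim = ln(29) / ln(13) = log_13(29)

Change of base: log_13(n) = ln n / ln 13 and log_29(n) = ln n / ln 29. The ratio is (ln n / ln 13) · (ln 29 / ln n) = ln 29 / ln 13, a constant independent of n. So the limit is ln 29 / ln 13 = log_13(29).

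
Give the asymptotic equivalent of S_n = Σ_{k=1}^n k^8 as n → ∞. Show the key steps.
S_n ~ n^9 / 9

By integral comparison (Euler-Maclaurin), Σ_{k=1}^n k^8 = ∫_0^n x^8 dx + O(n^8) = n^9/9 + O(n^8). (Equivalently, Faulhaber's formula gives the same leading term.)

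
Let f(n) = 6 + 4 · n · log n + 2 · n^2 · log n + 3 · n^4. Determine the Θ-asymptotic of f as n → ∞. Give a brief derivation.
f(n) ∈ Θ(n^4)

Compare the terms by growth order. For large n, n^a · (log n)^b dominates n^a' · (log n)^b' iff a > a', or (a = a' and b > b'). Ranking the 4 terms shows the dominant one is 3 · n^4. Hence f(n) ∈ Θ(n^4).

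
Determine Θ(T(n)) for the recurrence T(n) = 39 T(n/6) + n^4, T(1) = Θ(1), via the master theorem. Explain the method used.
T(n) = Θ(n^4)

log_6 39 ≈ 2.045. f(n) = n^4 dominates n^(log_6 39) since 4 > 2.045, and the regularity condition a·f(n/b) = 39·(n/6)^4 = (39/1296)·n^4 ≤ c·f(n) holds with c = 39/1296 ≈ 0.0301 < 1. So this is Case 3: T(n) = Θ(f(n)) = Θ(n^4).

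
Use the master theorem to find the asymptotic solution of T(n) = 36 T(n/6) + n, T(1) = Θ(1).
T(n) = Θ(n^2)

Master theorem: compare f(n) = n to n^(log_6 36) where log_6 36 = 2. Since 1 < log_6 36, we have f(n) = O(n^(log_6 36 − ε)) for some ε > 0 — Case 1. Hence T(n) = Θ(n^(log_6 36)) = Θ(n^2).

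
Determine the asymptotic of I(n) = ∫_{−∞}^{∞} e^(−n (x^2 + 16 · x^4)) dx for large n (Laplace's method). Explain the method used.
I(n) ~ sqrt(π/n)

φ(x) = x^2 + 16 · x^4 has its unique global minimum at x* = 0 (since φ'(x) = 2x + 64x^3 = 0 only at x = 0 for real x with both coefficients positive, and φ → ∞ as |x| → ∞). At x* = 0, φ(0) = 0 and φ''(0) = 2. Laplace's method then gives
  I(n) ~ sqrt(2π / (n · φ''(0))) · e^(−n φ(0)) = sqrt(2π / (2n)) = sqrt(π/n).
The 16 · x^4 term contributes only at subleading order (an O(1/n) relative correction).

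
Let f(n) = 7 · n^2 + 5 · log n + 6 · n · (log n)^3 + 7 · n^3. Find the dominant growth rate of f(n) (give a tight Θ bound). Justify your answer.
f(n) ∈ Θ(n^3)

Compare the terms by growth order. For large n, n^a · (log n)^b dominates n^a' · (log n)^b' iff a > a', or (a = a' and b > b'). Ranking the 4 terms shows the dominant one is 7 · n^3. Hence f(n) ∈ Θ(n^3).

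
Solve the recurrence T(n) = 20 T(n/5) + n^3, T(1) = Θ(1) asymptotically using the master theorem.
T(n) = Θ(n^3)

log_5 20 ≈ 1.861. f(n) = n^3 dominates n^(log_5 20) since 3 > 1.861, and the regularity condition a·f(n/b) = 20·(n/5)^3 = (20/125)·n^3 ≤ c·f(n) holds with c = 20/125 ≈ 0.16 < 1. So this is Case 3: T(n) = Θ(f(n)) = Θ(n^3).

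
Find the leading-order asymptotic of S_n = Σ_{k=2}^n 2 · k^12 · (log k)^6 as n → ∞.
S_n ~ 2 · n^13 · (log n)^6 / 13

By integral comparison, S_n = ∫_1^n 2 · x^12 · (log x)^6 dx + O(n^12 · (log n)^6). For the integral, the leading term of ∫_1^n x^12 (log x)^6 dx is n^13/13 · (log n)^6 (by repeated integration by parts; each step lowers the log-exponent and produces a relatively O(1/log n) correction). Hence S_n ~ 2 · n^13 · (log n)^6 / 13.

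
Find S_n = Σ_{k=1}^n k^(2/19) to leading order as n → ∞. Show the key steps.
S_n ~ (19/21) · n^(21/19)

Integral comparison: Σ_{k=1}^n k^(2/19) = ∫_0^n x^(2/19) dx + O(n^(2/19)). The integral is n^(1 + 2/19) / (1 + 2/19) = n^((2+19)/19) / ((2+19)/19) = (19/21) · n^(21/19).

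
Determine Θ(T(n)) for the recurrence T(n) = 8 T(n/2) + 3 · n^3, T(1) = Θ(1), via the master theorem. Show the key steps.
T(n) = Θ(n^3 log n)

log_2 8 = 3, and f(n) = 3 · n^3 = Θ(n^(log_2 8)). This is Case 2 of the master theorem: T(n) = Θ(f(n) · log n) = Θ(n^3 log n).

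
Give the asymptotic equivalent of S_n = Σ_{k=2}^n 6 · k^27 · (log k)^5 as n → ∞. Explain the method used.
S_n ~ 3 · n^28 · (log n)^5 / 14

By integral comparison, S_n = ∫_1^n 6 · x^27 · (log x)^5 dx + O(n^27 · (log n)^5). For the integral, the leading term of ∫_1^n x^27 (log x)^5 dx is n^28/28 · (log n)^5 (by repeated integration by parts; each step lowers the log-exponent and produces a relatively O(1/log n) correction). Hence S_n ~ 3 · n^28 · (log n)^5 / 14.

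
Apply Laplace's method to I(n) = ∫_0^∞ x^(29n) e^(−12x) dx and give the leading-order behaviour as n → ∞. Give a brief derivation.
I(n) ~ (sqrt(2π·29n) / 12) · (29n/(12e))^(29n)

Write the integrand as exp(29n ln x − 12x) and set f(x) = 29n ln x − 12x. Then f'(x) = 29n/x − 12 = 0 at x* = 29n/12, and f''(x*) = −29n/x*^2 = −12^2/(29n). Laplace's method (interior maximum) gives
  I(n) ~ e^(f(x*)) · sqrt(2π / |f''(x*)|)
        = exp(29n ln(29n/12) − 29n) · sqrt(2π · 29n / 12^2)
        = (29n/12)^(29n) e^(−29n) · sqrt(2π·29n) / 12
        = (sqrt(2π·29n) / 12) · (29n/(12e))^(29n).
This matches Γ(29n+1)/12^(29n+1) with Stirling applied to Γ.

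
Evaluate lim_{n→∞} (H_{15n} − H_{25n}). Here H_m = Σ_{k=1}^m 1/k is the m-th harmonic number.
lim = ln(15/25) = ln(3/5)

Euler-Maclaurin gives H_m = ln m + γ + 1/(2m) + O(1/m^2). The γ and O(1/m) terms cancel in the difference:
  H_{15n} − H_{25n} = ln(15n) − ln(25n) + O(1/n) = ln(15/25) + O(1/n).
Hence the limit is ln(15/25) = ln(3/5).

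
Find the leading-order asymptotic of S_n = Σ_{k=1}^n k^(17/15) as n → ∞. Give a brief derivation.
S_n ~ (15/32) · n^(32/15)

Integral comparison: Σ_{k=1}^n k^(17/15) = ∫_0^n x^(17/15) dx + O(n^(17/15)). The integral is n^(1 + 17/15) / (1 + 17/15) = n^((17+15)/15) / ((17+15)/15) = (15/32) · n^(32/15).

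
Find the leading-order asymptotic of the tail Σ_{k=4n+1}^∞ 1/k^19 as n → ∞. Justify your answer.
Σ_{k>4n} 1/k^19 ~ 1/(18 · (4n)^18)

Compare to the integral: ∫_{4n}^∞ x^(−19) dx = [−x^(−18)/18]_{4n}^∞ = 1/((19−1)·(4n)^18). Euler-Maclaurin then gives
  Σ_{k>4n} 1/k^19 = ∫_{4n}^∞ dx/x^19 − 1/(2·(4n)^19) + O(1/(4n)^20).
(Equivalently this is ζ(19) − Σ_{k≤4n} 1/k^19.)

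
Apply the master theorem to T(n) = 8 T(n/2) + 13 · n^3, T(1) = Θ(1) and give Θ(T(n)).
T(n) = Θ(n^3 log n)

log_2 8 = 3, and f(n) = 13 · n^3 = Θ(n^(log_2 8)). This is Case 2 of the master theorem: T(n) = Θ(f(n) · log n) = Θ(n^3 log n).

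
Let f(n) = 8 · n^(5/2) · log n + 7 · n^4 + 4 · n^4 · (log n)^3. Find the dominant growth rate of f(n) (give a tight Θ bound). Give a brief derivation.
f(n) ∈ Θ(n^4 · (log n)^3)

Compare the terms by growth order. For large n, n^a · (log n)^b dominates n^a' · (log n)^b' iff a > a', or (a = a' and b > b'). Ranking the 3 terms shows the dominant one is 4 · n^4 · (log n)^3. Hence f(n) ∈ Θ(n^4 · (log n)^3).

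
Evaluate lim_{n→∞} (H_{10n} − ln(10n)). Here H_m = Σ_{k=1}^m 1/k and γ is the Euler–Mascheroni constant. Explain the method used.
lim = γ

By Euler-Maclaurin, H_m = ln m + γ + O(1/m). So
  H_{10n} − ln(10n) = ln(10n) + γ − ln(10n) + O(1/n)
                       = ln(10/10) + γ + O(1/n).
Hence the limit is γ (since ln 1 = 0).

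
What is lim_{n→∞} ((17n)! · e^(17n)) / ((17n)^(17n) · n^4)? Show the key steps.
lim = 0

Stirling: (17n)! ~ sqrt(2π·17n) · (17n/e)^(17n). Hence
  (17n)! · e^(17n) / (17n)^(17n) ~ sqrt(2π·17n).
Dividing by n^4: sqrt(2π·17n) / n^4 = sqrt(2π·17) · n^((1−8)/2), so the expression behaves like sqrt(2π·17) · n^((1−8)/2) → 0.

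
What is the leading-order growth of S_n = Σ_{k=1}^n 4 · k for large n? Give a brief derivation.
S_n ~ 2 · n^2

By integral comparison (Euler-Maclaurin), Σ_{k=1}^n 4 · k = 4 · ∫_0^n x^1 dx + O(n) = 4 · n^2/2 = 2 · n^2 + O(n). (Equivalently, Faulhaber's formula gives the same leading term.)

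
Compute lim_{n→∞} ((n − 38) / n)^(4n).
lim = e^(−152)

Rewrite as (1 − 38/n)^(4n). By the standard limit (1 + x/n)^n → e^x, we have (1 − 38/n)^n → e^(−38), and raising to the 4th power gives e^(−152).
More precisely, ln[(1 − 38/n)^(4n)] = 4n · ln(1 − 38/n) = 4n · (-38/n + O(1/n^2)) = -152 + O(1/n) → -152.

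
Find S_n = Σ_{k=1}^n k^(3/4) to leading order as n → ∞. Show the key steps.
S_n ~ (4/7) · n^(7/4)

Integral comparison: Σ_{k=1}^n k^(3/4) = ∫_0^n x^(3/4) dx + O(n^(3/4)). The integral is n^(1 + 3/4) / (1 + 3/4) = n^((3+4)/4) / ((3+4)/4) = (4/7) · n^(7/4).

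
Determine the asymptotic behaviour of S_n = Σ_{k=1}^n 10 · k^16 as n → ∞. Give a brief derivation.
S_n ~ 10 · n^17 / 17

By integral comparison (Euler-Maclaurin), Σ_{k=1}^n 10 · k^16 = 10 · ∫_0^n x^16 dx + O(n^16) = 10 · n^17/17 + O(n^16). (Equivalently, Faulhaber's formula gives the same leading term.)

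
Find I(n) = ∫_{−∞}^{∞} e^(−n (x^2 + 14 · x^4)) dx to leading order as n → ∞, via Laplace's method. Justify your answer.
I(n) ~ sqrt(π/n)

φ(x) = x^2 + 14 · x^4 has its unique global minimum at x* = 0 (since φ'(x) = 2x + 56x^3 = 0 only at x = 0 for real x with both coefficients positive, and φ → ∞ as |x| → ∞). At x* = 0, φ(0) = 0 and φ''(0) = 2. Laplace's method then gives
  I(n) ~ sqrt(2π / (n · φ''(0))) · e^(−n φ(0)) = sqrt(2π / (2n)) = sqrt(π/n).
The 14 · x^4 term contributes only at subleading order (an O(1/n) relative correction).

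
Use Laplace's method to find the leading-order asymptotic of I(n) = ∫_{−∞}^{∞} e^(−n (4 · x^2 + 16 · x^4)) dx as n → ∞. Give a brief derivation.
I(n) ~ sqrt(π/(4n))

φ(x) = 4 · x^2 + 16 · x^4 has its unique global minimum at x* = 0 (since φ'(x) = 8x + 64x^3 = 0 only at x = 0 for real x with both coefficients positive, and φ → ∞ as |x| → ∞). At x* = 0, φ(0) = 0 and φ''(0) = 8. Laplace's method then gives
  I(n) ~ sqrt(2π / (n · φ''(0))) · e^(−n φ(0)) = sqrt(2π / (8n)) = sqrt(π/(4n)).
The 16 · x^4 term contributes only at subleading order (an O(1/n) relative correction).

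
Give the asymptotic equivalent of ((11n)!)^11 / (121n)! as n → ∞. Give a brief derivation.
((11n)!)^11/(121n)! ~ ((2π·11n)^(10/2) / sqrt(11)) · 11^(−11·11n)  →  0

Write N = 11n. Stirling: N! ~ sqrt(2π N)(N/e)^N and (11N)! ~ sqrt(2π·11N)·(11N/e)^(11N).
  (N!)^11/(11N)! ~ (2π N)^(11/2) (N/e)^(11N) / [sqrt(2π·11N) (11N/e)^(11N)]
     = (2π N)^(11/2) / sqrt(2π·11N) · (N/(11N))^(11N)
     = (2π N)^((11−1)/2) / sqrt(11) · 11^(−11N).
Since 11^11 > 1, the factor 11^(−11N) decays exponentially, so the ratio → 0. Substituting N = 11n gives the stated form.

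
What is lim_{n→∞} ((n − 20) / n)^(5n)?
lim = e^(−100)

Rewrite as (1 − 20/n)^(5n). By the standard limit (1 + x/n)^n → e^x, we have (1 − 20/n)^n → e^(−20), and raising to the 5th power gives e^(−100).
More precisely, ln[(1 − 20/n)^(5n)] = 5n · ln(1 − 20/n) = 5n · (-20/n + O(1/n^2)) = -100 + O(1/n) → -100.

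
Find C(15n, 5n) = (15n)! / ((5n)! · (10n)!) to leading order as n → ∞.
C(15n, 5n) ~ (27/4)^(5n) · sqrt(3/(4π·5n))

Write N = 5n. Apply Stirling to each factorial:
  (3N)! ~ sqrt(2π·3N) · (3N/e)^(3N),
  N! ~ sqrt(2π N) · (N/e)^N,
  (2N)! ~ sqrt(2π·2N) · (2N/e)^(2N).
The exponential factors combine to (3N)^(3N) / (N^N · (2N)^(2N)) = 3^(3N)/2^(2N) = (3^3/2^2)^N = (27/4)^N.
The square-root prefactors combine to sqrt(2π·3N) / (sqrt(2π N)·sqrt(2π·2N)) = sqrt(3 / (2π·2·N)) = sqrt(3/(4π·5n)).
Substituting N = 5n: C(15n, 5n) ~ (27/4)^(5n) · sqrt(3/(4π·5n)).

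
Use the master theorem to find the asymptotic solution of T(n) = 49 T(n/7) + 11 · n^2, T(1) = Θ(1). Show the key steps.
T(n) = Θ(n^2 log n)

log_7 49 = 2, and f(n) = 11 · n^2 = Θ(n^(log_7 49)). This is Case 2 of the master theorem: T(n) = Θ(f(n) · log n) = Θ(n^2 log n).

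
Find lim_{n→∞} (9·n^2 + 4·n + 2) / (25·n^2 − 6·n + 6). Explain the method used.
lim = 9/25

For large n the leading n^2 terms dominate both numerator and denominator. Dividing top and bottom by n^2, every other term tends to 0, leaving 9/25.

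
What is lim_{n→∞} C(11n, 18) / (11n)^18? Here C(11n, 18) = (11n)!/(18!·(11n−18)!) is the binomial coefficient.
lim = 1/18! = 1/6402373705728000

With N = 11n → ∞: C(N, 18) / N^18 = [N(N−1)…(N−17)] / (18! · N^18) = (1/18!) · 1 · (1 − 1/(11n)) · … · (1 − 17/(11n)). Each factor → 1 as N → ∞, so the limit is 1/18! = 1/6402373705728000.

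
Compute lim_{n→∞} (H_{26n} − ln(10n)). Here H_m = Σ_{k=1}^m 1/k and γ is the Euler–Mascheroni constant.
lim = ln(13/5) + γ

By Euler-Maclaurin, H_m = ln m + γ + O(1/m). So
  H_{26n} − ln(10n) = ln(26n) + γ − ln(10n) + O(1/n)
                       = ln(26/10) + γ + O(1/n).
Hence the limit is ln(26/10) + γ (= ln(13/5)).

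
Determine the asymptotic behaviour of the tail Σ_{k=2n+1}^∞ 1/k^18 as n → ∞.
Σ_{k>2n} 1/k^18 ~ 1/(17 · (2n)^17)

Compare to the integral: ∫_{2n}^∞ x^(−18) dx = [−x^(−17)/17]_{2n}^∞ = 1/((18−1)·(2n)^17). Euler-Maclaurin then gives
  Σ_{k>2n} 1/k^18 = ∫_{2n}^∞ dx/x^18 − 1/(2·(2n)^18) + O(1/(2n)^19).
(Equivalently this is ζ(18) − Σ_{k≤2n} 1/k^18.)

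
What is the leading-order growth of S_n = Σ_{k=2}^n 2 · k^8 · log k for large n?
S_n ~ 2 · n^9 log n / 9 − 2 · n^9 / 81

By integral comparison, S_n = ∫_1^n 2 · x^8 · log x dx + O(n^8 · log n). For the integral, ∫ x^8 log x dx = n^9 log n / 9 − n^9/81 (integration by parts). Hence S_n ~ 2 · n^9 log n / 9 − 2 · n^9 / 81.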